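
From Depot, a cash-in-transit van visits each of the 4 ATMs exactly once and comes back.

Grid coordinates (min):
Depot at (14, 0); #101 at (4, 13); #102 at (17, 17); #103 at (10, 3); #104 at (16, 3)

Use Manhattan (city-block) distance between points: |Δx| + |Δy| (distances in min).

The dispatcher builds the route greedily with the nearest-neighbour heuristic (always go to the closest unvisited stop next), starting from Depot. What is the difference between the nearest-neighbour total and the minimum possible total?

The nearest-neighbour route is 4 min longer than optimal.

Depot: #104=5, #103=7, #102=20, #101=23 ⇒ #104
#104: #103=6, #102=15, #101=22 ⇒ #103
#103: #101=16, #102=21 ⇒ #101
#101: #102=17 ⇒ #102
NN route Depot → #104 → #103 → #101 → #102 → Depot costs 64.
Optimal: Depot → #103 → #101 → #102 → #104 → Depot costs 60 (by enumerating all 12 distinct tours).
Excess = 64 − 60 = 4.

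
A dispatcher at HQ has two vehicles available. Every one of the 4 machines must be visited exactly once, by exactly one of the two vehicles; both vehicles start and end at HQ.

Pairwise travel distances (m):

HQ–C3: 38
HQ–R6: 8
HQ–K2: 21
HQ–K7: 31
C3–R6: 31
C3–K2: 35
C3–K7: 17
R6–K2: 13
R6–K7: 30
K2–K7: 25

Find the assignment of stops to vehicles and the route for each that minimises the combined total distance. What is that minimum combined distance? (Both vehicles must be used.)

Try each way of splitting the stops between the two vehicles (each non-empty) and, for each split, find the best tour for each vehicle:
  {C3} + {R6, K2, K7}: 76 + 77 = 153
  {R6} + {C3, K2, K7}: 16 + 101 = 117
  {C3, R6} + {K2, K7}: 77 + 77 = 154
  {K2} + {C3, R6, K7}: 42 + 87 = 129
  {C3, K2} + {R6, K7}: 94 + 69 = 163
  {R6, K2} + {C3, K7}: 42 + 86 = 128
  … (7 splits in total)
Best: vehicle 1 HQ → R6 → HQ = 16; vehicle 2 HQ → C3 → K7 → K2 → HQ = 101; combined 117.

117 m — the smallest possible combined total.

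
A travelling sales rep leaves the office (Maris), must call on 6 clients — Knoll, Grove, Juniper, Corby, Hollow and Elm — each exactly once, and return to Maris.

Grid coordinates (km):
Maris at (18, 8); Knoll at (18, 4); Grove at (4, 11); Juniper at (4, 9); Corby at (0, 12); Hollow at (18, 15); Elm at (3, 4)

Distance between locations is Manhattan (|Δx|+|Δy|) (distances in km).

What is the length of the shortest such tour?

Shortest round trip = 60 km.

With 6 stops there are 6!/2 = 360 distinct round trips (a route and its reverse cost the same).
Maris - Knoll - Grove - Juniper - Corby - Hollow - Elm - Maris: 4+21+2+7+21+26+19 = 100
Maris - Knoll - Grove - Juniper - Corby - Elm - Hollow - Maris: 4+21+2+7+11+26+7 = 78
Maris - Knoll - Grove - Juniper - Hollow - Corby - Elm - Maris: 4+21+2+20+21+11+19 = 98
Maris - Knoll - Grove - Juniper - Hollow - Elm - Corby - Maris: 4+21+2+20+26+11+22 = 106
Maris - Knoll - Grove - Juniper - Elm - Corby - Hollow - Maris: 4+21+2+6+11+21+7 = 72
Maris - Knoll - Grove - Juniper - Elm - Hollow - Corby - Maris: 4+21+2+6+26+21+22 = 102
Maris - Knoll - Grove - Corby - Juniper - Hollow - Elm - Maris: 4+21+5+7+20+26+19 = 102
Maris - Knoll - Grove - Corby - Juniper - Elm - Hollow - Maris: 4+21+5+7+6+26+7 = 76
… (352 more)
Maris - Knoll - Elm - Juniper - Grove - Corby - Hollow - Maris: 4+15+6+2+5+21+7 = 60  ← best
The minimum is 60.
One optimal route: Maris → Knoll → Elm → Juniper → Grove → Corby → Hollow → Maris (or its reverse).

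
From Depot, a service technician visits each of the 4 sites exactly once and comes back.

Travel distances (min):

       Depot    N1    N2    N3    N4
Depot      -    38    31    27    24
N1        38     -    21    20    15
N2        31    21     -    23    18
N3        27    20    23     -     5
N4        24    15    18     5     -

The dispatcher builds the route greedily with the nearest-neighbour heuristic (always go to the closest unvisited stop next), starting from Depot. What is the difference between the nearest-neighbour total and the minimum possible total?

The nearest-neighbour route is 2 min longer than optimal.

From Depot: N4=24, N3=27, N2=31, N1=38 → choose N4 (24).
From N4: N3=5, N1=15, N2=18 → choose N3 (5).
From N3: N1=20, N2=23 → choose N1 (20).
From N1: N2=21 → choose N2 (21).
NN route Depot → N4 → N3 → N1 → N2 → Depot costs 101.
Optimal: Depot → N2 → N1 → N4 → N3 → Depot costs 99 (by enumerating all 12 distinct tours).
Excess = 101 − 99 = 2.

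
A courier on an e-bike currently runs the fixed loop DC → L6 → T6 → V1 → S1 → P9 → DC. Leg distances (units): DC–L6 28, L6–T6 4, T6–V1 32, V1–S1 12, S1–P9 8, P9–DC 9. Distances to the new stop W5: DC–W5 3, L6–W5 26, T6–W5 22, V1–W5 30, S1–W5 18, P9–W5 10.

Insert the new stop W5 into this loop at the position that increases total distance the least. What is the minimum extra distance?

Insertion cost between consecutive stops i–j is d(i,W5) + d(W5,j) − d(i,j):
  between DC and L6: 3 + 26 − 28 = 1
  between L6 and T6: 26 + 22 − 4 = 44
  between T6 and V1: 22 + 30 − 32 = 20
  between V1 and S1: 30 + 18 − 12 = 36
  between S1 and P9: 18 + 10 − 8 = 20
  between P9 and DC: 10 + 3 − 9 = 4
Cheapest insertion is between DC and L6, adding 1.
New total = 93 + 1 = 94.

Minimum extra distance: 1, inserting W5 between DC and L6.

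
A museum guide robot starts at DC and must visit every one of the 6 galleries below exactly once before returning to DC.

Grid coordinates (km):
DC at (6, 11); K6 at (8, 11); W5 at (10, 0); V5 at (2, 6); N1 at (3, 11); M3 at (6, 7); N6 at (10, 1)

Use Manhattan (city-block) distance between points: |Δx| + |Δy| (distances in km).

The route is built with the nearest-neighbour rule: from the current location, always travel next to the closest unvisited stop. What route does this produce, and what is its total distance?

At DC the remaining stops are K6 2, N1 3, M3 4, V5 9, N6 14, W5 15; go to K6.
At K6 the remaining stops are N1 5, M3 6, V5 11, N6 12, W5 13; go to N1.
At N1 the remaining stops are V5 6, M3 7, N6 17, W5 18; go to V5.
At V5 the remaining stops are M3 5, N6 13, W5 14; go to M3.
At M3 the remaining stops are N6 10, W5 11; go to N6.
At N6 the remaining stops are W5 1; go to W5.
Return W5→DC: 15.
Total = 2 + 5 + 6 + 5 + 10 + 1 + 15 = 44.

Nearest-neighbour total = 44 km; route DC → K6 → N1 → V5 → M3 → N6 → W5 → DC.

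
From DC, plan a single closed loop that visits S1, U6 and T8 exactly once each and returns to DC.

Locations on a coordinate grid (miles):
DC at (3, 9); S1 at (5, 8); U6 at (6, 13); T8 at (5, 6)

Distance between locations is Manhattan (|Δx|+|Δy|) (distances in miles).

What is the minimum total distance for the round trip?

DC → S1 → U6 → T8 → DC: 3+6+8+5 = 22
DC → S1 → T8 → U6 → DC: 3+2+8+7 = 20
DC → U6 → S1 → T8 → DC: 7+6+2+5 = 20
The minimum is 20.
One optimal route: DC → S1 → T8 → U6 → DC (or its reverse).

Minimum total distance: 20 miles.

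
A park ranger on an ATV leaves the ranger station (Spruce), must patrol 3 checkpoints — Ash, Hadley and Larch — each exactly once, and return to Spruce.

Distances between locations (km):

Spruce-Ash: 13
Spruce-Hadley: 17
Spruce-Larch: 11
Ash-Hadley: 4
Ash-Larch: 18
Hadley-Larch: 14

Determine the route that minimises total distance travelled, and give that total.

42 km — the shortest possible round trip.

Spruce-Ash-Hadley-Larch-Spruce: 13+4+14+11 = 42
Spruce-Ash-Larch-Hadley-Spruce: 13+18+14+17 = 62
Spruce-Hadley-Ash-Larch-Spruce: 17+4+18+11 = 50
The minimum is 42.
One optimal route: Spruce → Ash → Hadley → Larch → Spruce (or its reverse).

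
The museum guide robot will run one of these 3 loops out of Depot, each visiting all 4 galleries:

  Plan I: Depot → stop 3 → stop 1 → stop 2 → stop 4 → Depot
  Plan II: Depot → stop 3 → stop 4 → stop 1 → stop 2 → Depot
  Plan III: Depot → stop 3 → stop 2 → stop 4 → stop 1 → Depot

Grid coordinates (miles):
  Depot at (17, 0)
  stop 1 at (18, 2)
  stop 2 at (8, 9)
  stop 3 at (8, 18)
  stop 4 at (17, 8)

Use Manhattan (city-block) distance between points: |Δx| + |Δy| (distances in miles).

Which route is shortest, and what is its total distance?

Shortest is Plan III, total 56 miles.

Plan I: 27 + 26 + 17 + 10 + 8 = 88
Plan II: 27 + 19 + 7 + 17 + 18 = 88
Plan III: 27 + 9 + 10 + 7 + 3 = 56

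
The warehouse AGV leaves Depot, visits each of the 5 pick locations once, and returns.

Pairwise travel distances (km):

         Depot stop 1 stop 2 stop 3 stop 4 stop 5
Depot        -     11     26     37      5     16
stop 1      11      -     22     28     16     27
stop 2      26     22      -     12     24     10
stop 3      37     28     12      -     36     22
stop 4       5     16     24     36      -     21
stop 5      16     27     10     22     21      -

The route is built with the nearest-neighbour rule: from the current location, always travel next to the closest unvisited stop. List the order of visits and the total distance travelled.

Nearest-neighbour total = 112 km; route Depot → stop 4 → stop 1 → stop 2 → stop 5 → stop 3 → Depot.

At Depot the remaining stops are stop 4 5, stop 1 11, stop 5 16, stop 2 26, stop 3 37; go to stop 4.
At stop 4 the remaining stops are stop 1 16, stop 5 21, stop 2 24, stop 3 36; go to stop 1.
At stop 1 the remaining stops are stop 2 22, stop 5 27, stop 3 28; go to stop 2.
At stop 2 the remaining stops are stop 5 10, stop 3 12; go to stop 5.
At stop 5 the remaining stops are stop 3 22; go to stop 3.
Return stop 3→Depot: 37.
Total = 5 + 16 + 22 + 10 + 22 + 37 = 112.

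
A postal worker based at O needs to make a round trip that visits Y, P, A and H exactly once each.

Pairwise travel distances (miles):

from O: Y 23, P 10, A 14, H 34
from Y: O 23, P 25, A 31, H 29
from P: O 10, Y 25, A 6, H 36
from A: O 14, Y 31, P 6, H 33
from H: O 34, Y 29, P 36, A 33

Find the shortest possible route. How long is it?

Minimum total distance: 101 miles.

O - Y - P - A - H - O: 23+25+6+33+34 = 121
O - Y - P - H - A - O: 23+25+36+33+14 = 131
O - Y - A - P - H - O: 23+31+6+36+34 = 130
O - Y - A - H - P - O: 23+31+33+36+10 = 133
O - Y - H - P - A - O: 23+29+36+6+14 = 108
O - Y - H - A - P - O: 23+29+33+6+10 = 101
O - P - Y - A - H - O: 10+25+31+33+34 = 133
O - P - Y - H - A - O: 10+25+29+33+14 = 111
O - P - A - Y - H - O: 10+6+31+29+34 = 110
O - P - H - Y - A - O: 10+36+29+31+14 = 120
O - A - Y - P - H - O: 14+31+25+36+34 = 140
O - A - P - Y - H - O: 14+6+25+29+34 = 108
The minimum is 101.
One optimal route: O → Y → H → A → P → O (or its reverse).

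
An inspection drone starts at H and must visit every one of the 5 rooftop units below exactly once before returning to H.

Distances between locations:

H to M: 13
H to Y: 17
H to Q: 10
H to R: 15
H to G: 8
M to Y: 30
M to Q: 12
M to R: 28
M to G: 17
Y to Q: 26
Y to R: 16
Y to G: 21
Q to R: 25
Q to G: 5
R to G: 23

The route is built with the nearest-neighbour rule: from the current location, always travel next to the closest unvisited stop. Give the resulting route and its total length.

H → [G:8 / Q:10 / M:13 / R:15 / Y:17] → G (8)
G → [Q:5 / M:17 / Y:21 / R:23] → Q (5)
Q → [M:12 / R:25 / Y:26] → M (12)
M → [R:28 / Y:30] → R (28)
R → [Y:16] → Y (16)
Return Y→H: 17.
Total = 8 + 5 + 12 + 28 + 16 + 17 = 86.

Nearest-neighbour total = 86; route H → G → Q → M → R → Y → H.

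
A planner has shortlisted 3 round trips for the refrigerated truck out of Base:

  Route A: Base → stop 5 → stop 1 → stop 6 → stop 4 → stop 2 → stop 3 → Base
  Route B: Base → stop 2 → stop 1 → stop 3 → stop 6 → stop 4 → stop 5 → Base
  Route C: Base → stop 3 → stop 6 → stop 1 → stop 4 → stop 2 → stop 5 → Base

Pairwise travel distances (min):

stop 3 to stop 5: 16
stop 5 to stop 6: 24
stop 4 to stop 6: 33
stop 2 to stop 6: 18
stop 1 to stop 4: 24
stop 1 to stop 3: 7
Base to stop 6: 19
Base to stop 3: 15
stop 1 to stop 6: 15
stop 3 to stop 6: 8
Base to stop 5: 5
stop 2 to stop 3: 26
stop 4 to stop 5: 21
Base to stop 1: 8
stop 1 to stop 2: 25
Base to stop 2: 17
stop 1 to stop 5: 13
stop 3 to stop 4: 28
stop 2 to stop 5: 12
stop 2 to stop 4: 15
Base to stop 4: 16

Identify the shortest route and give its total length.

Route A: 5 + 13 + 15 + 33 + 15 + 26 + 15 = 122
Route B: 17 + 25 + 7 + 8 + 33 + 21 + 5 = 116
Route C: 15 + 8 + 15 + 24 + 15 + 12 + 5 = 94

Shortest is Route C, total 94 min.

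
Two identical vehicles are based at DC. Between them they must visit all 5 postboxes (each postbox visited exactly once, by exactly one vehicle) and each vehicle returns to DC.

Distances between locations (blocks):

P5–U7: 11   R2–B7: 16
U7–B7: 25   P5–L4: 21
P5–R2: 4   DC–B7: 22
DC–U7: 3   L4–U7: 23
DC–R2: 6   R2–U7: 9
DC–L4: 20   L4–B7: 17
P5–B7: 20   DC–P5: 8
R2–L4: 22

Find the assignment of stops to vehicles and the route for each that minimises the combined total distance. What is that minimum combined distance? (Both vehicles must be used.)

71 blocks — the smallest possible combined total.

Try each way of splitting the stops between the two vehicles (each non-empty) and, for each split, find the best tour for each vehicle:
  {P5} + {R2, L4, U7, B7}: 16 + 65 = 81
  {R2} + {P5, L4, U7, B7}: 12 + 71 = 83
  {P5, R2} + {L4, U7, B7}: 18 + 65 = 83
  {L4} + {P5, R2, U7, B7}: 40 + 56 = 96
  {P5, L4} + {R2, U7, B7}: 49 + 50 = 99
  {R2, L4} + {P5, U7, B7}: 48 + 56 = 104
  … (15 splits in total)
  {U7} + {P5, R2, L4, B7}: 6 + 65 = 71  ← best
Best: vehicle 1 DC → U7 → DC = 6; vehicle 2 DC → P5 → R2 → B7 → L4 → DC = 65; combined 71.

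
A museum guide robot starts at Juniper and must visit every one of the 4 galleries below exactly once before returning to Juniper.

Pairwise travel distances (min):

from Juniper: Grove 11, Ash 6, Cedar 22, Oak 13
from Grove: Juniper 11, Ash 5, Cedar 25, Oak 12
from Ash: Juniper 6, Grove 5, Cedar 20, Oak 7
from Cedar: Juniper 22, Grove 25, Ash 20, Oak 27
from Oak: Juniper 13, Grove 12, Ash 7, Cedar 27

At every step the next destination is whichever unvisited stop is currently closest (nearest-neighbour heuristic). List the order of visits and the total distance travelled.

Nearest-neighbour total = 72 min; route Juniper → Ash → Grove → Oak → Cedar → Juniper.

From Juniper: distances to unvisited — Ash=6, Grove=11, Oak=13, Cedar=22. Nearest is Ash (6).
From Ash: distances to unvisited — Grove=5, Oak=7, Cedar=20. Nearest is Grove (5).
From Grove: distances to unvisited — Oak=12, Cedar=25. Nearest is Oak (12).
From Oak: distances to unvisited — Cedar=27. Nearest is Cedar (27).
Return Cedar→Juniper: 22.
Total = 6 + 5 + 12 + 27 + 22 = 72.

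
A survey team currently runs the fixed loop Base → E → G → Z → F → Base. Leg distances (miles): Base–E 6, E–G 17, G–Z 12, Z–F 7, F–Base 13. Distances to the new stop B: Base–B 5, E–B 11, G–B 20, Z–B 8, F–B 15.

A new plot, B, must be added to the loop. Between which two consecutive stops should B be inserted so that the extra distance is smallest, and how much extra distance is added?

Adding 7 miles by placing B on the F–Base leg.

Insertion cost between consecutive stops i–j is d(i,B) + d(B,j) − d(i,j):
  between Base and E: 5 + 11 − 6 = 10
  between E and G: 11 + 20 − 17 = 14
  between G and Z: 20 + 8 − 12 = 16
  between Z and F: 8 + 15 − 7 = 16
  between F and Base: 15 + 5 − 13 = 7
Cheapest insertion is between F and Base, adding 7.
New total = 55 + 7 = 62.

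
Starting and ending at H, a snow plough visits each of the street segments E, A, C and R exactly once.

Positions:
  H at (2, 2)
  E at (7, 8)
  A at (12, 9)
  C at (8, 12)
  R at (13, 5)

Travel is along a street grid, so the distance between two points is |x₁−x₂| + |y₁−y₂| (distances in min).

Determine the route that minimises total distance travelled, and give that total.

With 4 stops there are 4!/2 = 12 distinct round trips (a route and its reverse cost the same).
H→E→A→C→R→H: 11+6+7+12+14 = 50
H→E→A→R→C→H: 11+6+5+12+16 = 50
H→E→C→A→R→H: 11+5+7+5+14 = 42
H→E→C→R→A→H: 11+5+12+5+17 = 50
H→E→R→A→C→H: 11+9+5+7+16 = 48
H→E→R→C→A→H: 11+9+12+7+17 = 56
H→A→E→C→R→H: 17+6+5+12+14 = 54
H→A→E→R→C→H: 17+6+9+12+16 = 60
H→A→C→E→R→H: 17+7+5+9+14 = 52
H→A→R→E→C→H: 17+5+9+5+16 = 52
H→C→E→A→R→H: 16+5+6+5+14 = 46
H→C→A→E→R→H: 16+7+6+9+14 = 52
The minimum is 42.
One optimal route: H → E → C → A → R → H (or its reverse).

Shortest round trip = 42 min.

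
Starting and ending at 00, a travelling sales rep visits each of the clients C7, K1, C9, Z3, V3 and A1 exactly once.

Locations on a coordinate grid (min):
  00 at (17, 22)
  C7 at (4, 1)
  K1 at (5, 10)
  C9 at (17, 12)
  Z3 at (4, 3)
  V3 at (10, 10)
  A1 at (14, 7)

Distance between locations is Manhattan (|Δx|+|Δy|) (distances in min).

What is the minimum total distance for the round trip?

With 6 stops there are 6!/2 = 360 distinct round trips (a route and its reverse cost the same).
00 - C7 - K1 - C9 - Z3 - V3 - A1 - 00: 34+10+14+22+13+7+18 = 118
00 - C7 - K1 - C9 - Z3 - A1 - V3 - 00: 34+10+14+22+14+7+19 = 120
00 - C7 - K1 - C9 - V3 - Z3 - A1 - 00: 34+10+14+9+13+14+18 = 112
00 - C7 - K1 - C9 - V3 - A1 - Z3 - 00: 34+10+14+9+7+14+32 = 120
00 - C7 - K1 - C9 - A1 - Z3 - V3 - 00: 34+10+14+8+14+13+19 = 112
00 - C7 - K1 - C9 - A1 - V3 - Z3 - 00: 34+10+14+8+7+13+32 = 118
00 - C7 - K1 - Z3 - C9 - V3 - A1 - 00: 34+10+8+22+9+7+18 = 108
00 - C7 - K1 - Z3 - C9 - A1 - V3 - 00: 34+10+8+22+8+7+19 = 108
… (352 more)
00 - C9 - V3 - K1 - C7 - Z3 - A1 - 00: 10+9+5+10+2+14+18 = 68  ← best
The minimum is 68.
One optimal route: 00 → C9 → V3 → K1 → C7 → Z3 → A1 → 00 (or its reverse).

68 min — the shortest possible round trip.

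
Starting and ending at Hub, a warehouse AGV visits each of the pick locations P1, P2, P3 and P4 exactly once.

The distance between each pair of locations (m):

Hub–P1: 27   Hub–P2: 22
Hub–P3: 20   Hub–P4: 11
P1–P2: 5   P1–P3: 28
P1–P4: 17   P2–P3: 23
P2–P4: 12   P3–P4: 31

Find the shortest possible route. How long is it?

76 m — the shortest possible round trip.

With 4 stops there are 4!/2 = 12 distinct round trips (a route and its reverse cost the same).
Hub - P1 - P2 - P3 - P4 - Hub: 27+5+23+31+11 = 97
Hub - P1 - P2 - P4 - P3 - Hub: 27+5+12+31+20 = 95
Hub - P1 - P3 - P2 - P4 - Hub: 27+28+23+12+11 = 101
Hub - P1 - P3 - P4 - P2 - Hub: 27+28+31+12+22 = 120
Hub - P1 - P4 - P2 - P3 - Hub: 27+17+12+23+20 = 99
Hub - P1 - P4 - P3 - P2 - Hub: 27+17+31+23+22 = 120
Hub - P2 - P1 - P3 - P4 - Hub: 22+5+28+31+11 = 97
Hub - P2 - P1 - P4 - P3 - Hub: 22+5+17+31+20 = 95
Hub - P2 - P3 - P1 - P4 - Hub: 22+23+28+17+11 = 101
Hub - P2 - P4 - P1 - P3 - Hub: 22+12+17+28+20 = 99
Hub - P3 - P1 - P2 - P4 - Hub: 20+28+5+12+11 = 76
Hub - P3 - P2 - P1 - P4 - Hub: 20+23+5+17+11 = 76
The minimum is 76.
One optimal route: Hub → P3 → P1 → P2 → P4 → Hub (or its reverse).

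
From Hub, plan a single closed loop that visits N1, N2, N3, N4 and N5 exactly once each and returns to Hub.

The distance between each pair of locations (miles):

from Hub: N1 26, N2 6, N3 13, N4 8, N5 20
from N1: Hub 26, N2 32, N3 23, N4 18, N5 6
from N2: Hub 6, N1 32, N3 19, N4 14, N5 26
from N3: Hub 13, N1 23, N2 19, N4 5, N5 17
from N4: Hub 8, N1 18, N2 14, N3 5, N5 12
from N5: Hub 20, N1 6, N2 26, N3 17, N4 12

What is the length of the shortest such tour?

Hub → N1 → N2 → N3 → N4 → N5 → Hub: 26+32+19+5+12+20 = 114
Hub → N1 → N2 → N3 → N5 → N4 → Hub: 26+32+19+17+12+8 = 114
Hub → N1 → N2 → N4 → N3 → N5 → Hub: 26+32+14+5+17+20 = 114
Hub → N1 → N2 → N4 → N5 → N3 → Hub: 26+32+14+12+17+13 = 114
Hub → N1 → N2 → N5 → N3 → N4 → Hub: 26+32+26+17+5+8 = 114
Hub → N1 → N2 → N5 → N4 → N3 → Hub: 26+32+26+12+5+13 = 114
Hub → N1 → N3 → N2 → N4 → N5 → Hub: 26+23+19+14+12+20 = 114
Hub → N1 → N3 → N2 → N5 → N4 → Hub: 26+23+19+26+12+8 = 114
Hub → N1 → N3 → N4 → N2 → N5 → Hub: 26+23+5+14+26+20 = 114
Hub → N1 → N3 → N4 → N5 → N2 → Hub: 26+23+5+12+26+6 = 98
Hub → N1 → N3 → N5 → N2 → N4 → Hub: 26+23+17+26+14+8 = 114
Hub → N1 → N3 → N5 → N4 → N2 → Hub: 26+23+17+12+14+6 = 98
Hub → N1 → N4 → N2 → N3 → N5 → Hub: 26+18+14+19+17+20 = 114
Hub → N1 → N4 → N2 → N5 → N3 → Hub: 26+18+14+26+17+13 = 114
… (46 more)
Hub → N1 → N5 → N3 → N4 → N2 → Hub: 26+6+17+5+14+6 = 74  ← best
The minimum is 74.
One optimal route: Hub → N1 → N5 → N3 → N4 → N2 → Hub (or its reverse).

Shortest round trip = 74 miles.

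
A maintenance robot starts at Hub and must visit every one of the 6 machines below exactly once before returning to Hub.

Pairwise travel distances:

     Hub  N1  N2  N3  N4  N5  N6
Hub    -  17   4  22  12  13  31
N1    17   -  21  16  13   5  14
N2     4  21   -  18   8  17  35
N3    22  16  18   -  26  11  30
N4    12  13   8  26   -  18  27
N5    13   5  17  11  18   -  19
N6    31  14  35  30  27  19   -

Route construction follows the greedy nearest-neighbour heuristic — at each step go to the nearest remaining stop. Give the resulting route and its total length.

Total distance 102 via the nearest-neighbour route Hub → N2 → N4 → N1 → N5 → N3 → N6 → Hub.

At Hub the remaining stops are N2 4, N4 12, N5 13, N1 17, N3 22, N6 31; go to N2.
At N2 the remaining stops are N4 8, N5 17, N3 18, N1 21, N6 35; go to N4.
At N4 the remaining stops are N1 13, N5 18, N3 26, N6 27; go to N1.
At N1 the remaining stops are N5 5, N6 14, N3 16; go to N5.
At N5 the remaining stops are N3 11, N6 19; go to N3.
At N3 the remaining stops are N6 30; go to N6.
Return N6→Hub: 31.
Total = 4 + 8 + 13 + 5 + 11 + 30 + 31 = 102.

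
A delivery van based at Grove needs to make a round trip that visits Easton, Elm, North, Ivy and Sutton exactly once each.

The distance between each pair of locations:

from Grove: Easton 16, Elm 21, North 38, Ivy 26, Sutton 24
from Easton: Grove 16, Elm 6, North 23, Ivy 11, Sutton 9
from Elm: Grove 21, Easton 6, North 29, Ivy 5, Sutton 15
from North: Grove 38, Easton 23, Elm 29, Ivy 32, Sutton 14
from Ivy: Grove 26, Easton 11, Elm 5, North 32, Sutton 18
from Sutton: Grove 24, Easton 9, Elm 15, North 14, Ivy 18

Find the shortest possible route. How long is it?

Shortest round trip = 97.

With 5 stops there are 5!/2 = 60 distinct round trips (a route and its reverse cost the same).
Grove→Easton→Elm→North→Ivy→Sutton→Grove: 16+6+29+32+18+24 = 125
Grove→Easton→Elm→North→Sutton→Ivy→Grove: 16+6+29+14+18+26 = 109
Grove→Easton→Elm→Ivy→North→Sutton→Grove: 16+6+5+32+14+24 = 97
Grove→Easton→Elm→Ivy→Sutton→North→Grove: 16+6+5+18+14+38 = 97
Grove→Easton→Elm→Sutton→North→Ivy→Grove: 16+6+15+14+32+26 = 109
Grove→Easton→Elm→Sutton→Ivy→North→Grove: 16+6+15+18+32+38 = 125
Grove→Easton→North→Elm→Ivy→Sutton→Grove: 16+23+29+5+18+24 = 115
Grove→Easton→North→Elm→Sutton→Ivy→Grove: 16+23+29+15+18+26 = 127
Grove→Easton→North→Ivy→Elm→Sutton→Grove: 16+23+32+5+15+24 = 115
Grove→Easton→North→Ivy→Sutton→Elm→Grove: 16+23+32+18+15+21 = 125
Grove→Easton→North→Sutton→Elm→Ivy→Grove: 16+23+14+15+5+26 = 99
Grove→Easton→North→Sutton→Ivy→Elm→Grove: 16+23+14+18+5+21 = 97
Grove→Easton→Ivy→Elm→North→Sutton→Grove: 16+11+5+29+14+24 = 99
Grove→Easton→Ivy→Elm→Sutton→North→Grove: 16+11+5+15+14+38 = 99
… (46 more)
The minimum is 97.
One optimal route: Grove → Easton → Elm → Ivy → North → Sutton → Grove (or its reverse).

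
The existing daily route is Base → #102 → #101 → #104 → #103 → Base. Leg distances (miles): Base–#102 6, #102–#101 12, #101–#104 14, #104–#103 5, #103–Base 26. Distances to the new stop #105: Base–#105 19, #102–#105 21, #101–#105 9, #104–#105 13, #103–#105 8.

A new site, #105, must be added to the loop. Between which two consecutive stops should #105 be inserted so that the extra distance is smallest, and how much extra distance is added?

Minimum extra distance: 1 miles, inserting #105 between #103 and Base.

Insertion cost between consecutive stops i–j is d(i,#105) + d(#105,j) − d(i,j):
  between Base and #102: 19 + 21 − 6 = 34
  between #102 and #101: 21 + 9 − 12 = 18
  between #101 and #104: 9 + 13 − 14 = 8
  between #104 and #103: 13 + 8 − 5 = 16
  between #103 and Base: 8 + 19 − 26 = 1
Cheapest insertion is between #103 and Base, adding 1.
New total = 63 + 1 = 64.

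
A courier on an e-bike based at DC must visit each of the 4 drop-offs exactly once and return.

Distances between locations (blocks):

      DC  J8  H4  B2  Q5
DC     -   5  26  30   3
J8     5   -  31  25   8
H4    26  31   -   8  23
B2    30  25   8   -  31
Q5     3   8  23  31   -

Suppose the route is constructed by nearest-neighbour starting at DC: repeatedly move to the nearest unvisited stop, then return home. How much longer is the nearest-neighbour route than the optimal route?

Excess over optimum: 6 blocks.

From DC: Q5=3, J8=5, H4=26, B2=30 → choose Q5 (3).
From Q5: J8=8, H4=23, B2=31 → choose J8 (8).
From J8: B2=25, H4=31 → choose B2 (25).
From B2: H4=8 → choose H4 (8).
NN route DC → Q5 → J8 → B2 → H4 → DC costs 70.
Optimal: DC → J8 → B2 → H4 → Q5 → DC costs 64 (by enumerating all 12 distinct tours).
Excess = 70 − 64 = 6.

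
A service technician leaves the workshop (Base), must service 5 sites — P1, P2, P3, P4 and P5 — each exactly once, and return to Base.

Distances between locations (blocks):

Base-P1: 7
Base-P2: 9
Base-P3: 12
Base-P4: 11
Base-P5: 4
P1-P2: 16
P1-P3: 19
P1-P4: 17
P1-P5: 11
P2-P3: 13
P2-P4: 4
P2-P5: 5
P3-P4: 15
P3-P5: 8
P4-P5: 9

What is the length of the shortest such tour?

Shortest round trip = 53 blocks.

Base - P1 - P2 - P3 - P4 - P5 - Base: 7+16+13+15+9+4 = 64
Base - P1 - P2 - P3 - P5 - P4 - Base: 7+16+13+8+9+11 = 64
Base - P1 - P2 - P4 - P3 - P5 - Base: 7+16+4+15+8+4 = 54
Base - P1 - P2 - P4 - P5 - P3 - Base: 7+16+4+9+8+12 = 56
Base - P1 - P2 - P5 - P3 - P4 - Base: 7+16+5+8+15+11 = 62
Base - P1 - P2 - P5 - P4 - P3 - Base: 7+16+5+9+15+12 = 64
Base - P1 - P3 - P2 - P4 - P5 - Base: 7+19+13+4+9+4 = 56
Base - P1 - P3 - P2 - P5 - P4 - Base: 7+19+13+5+9+11 = 64
Base - P1 - P3 - P4 - P2 - P5 - Base: 7+19+15+4+5+4 = 54
Base - P1 - P3 - P4 - P5 - P2 - Base: 7+19+15+9+5+9 = 64
Base - P1 - P3 - P5 - P2 - P4 - Base: 7+19+8+5+4+11 = 54
Base - P1 - P3 - P5 - P4 - P2 - Base: 7+19+8+9+4+9 = 56
Base - P1 - P4 - P2 - P3 - P5 - Base: 7+17+4+13+8+4 = 53
Base - P1 - P4 - P2 - P5 - P3 - Base: 7+17+4+5+8+12 = 53
… (46 more)
The minimum is 53.
One optimal route: Base → P1 → P4 → P2 → P3 → P5 → Base (or its reverse).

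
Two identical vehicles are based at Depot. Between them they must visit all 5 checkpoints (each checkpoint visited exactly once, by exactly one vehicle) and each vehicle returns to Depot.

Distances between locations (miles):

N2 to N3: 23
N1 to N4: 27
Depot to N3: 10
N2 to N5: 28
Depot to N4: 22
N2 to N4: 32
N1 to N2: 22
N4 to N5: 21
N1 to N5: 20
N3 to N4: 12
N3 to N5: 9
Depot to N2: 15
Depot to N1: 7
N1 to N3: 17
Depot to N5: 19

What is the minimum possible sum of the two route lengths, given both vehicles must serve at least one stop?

100 miles — the smallest possible combined total.

Try each way of splitting the stops between the two vehicles (each non-empty) and, for each split, find the best tour for each vehicle:
  {N1} + {N2, N3, N4, N5}: 14 + 86 = 100
  {N2} + {N1, N3, N4, N5}: 30 + 70 = 100
  {N1, N2} + {N3, N4, N5}: 44 + 62 = 106
  {N3} + {N1, N2, N4, N5}: 20 + 95 = 115
  {N1, N3} + {N2, N4, N5}: 34 + 86 = 120
  {N2, N3} + {N1, N4, N5}: 48 + 70 = 118
  … (15 splits in total)
Best: vehicle 1 Depot → N1 → Depot = 14; vehicle 2 Depot → N2 → N5 → N3 → N4 → Depot = 86; combined 100.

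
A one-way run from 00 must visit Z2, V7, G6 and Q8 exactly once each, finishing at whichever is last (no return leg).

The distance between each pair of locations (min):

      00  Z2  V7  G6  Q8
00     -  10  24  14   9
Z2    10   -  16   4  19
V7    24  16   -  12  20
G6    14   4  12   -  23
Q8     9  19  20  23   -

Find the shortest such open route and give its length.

There are 4! = 24 possible orderings.
00 → Z2 → V7 → G6 → Q8: 10+16+12+23 = 61
00 → Z2 → V7 → Q8 → G6: 10+16+20+23 = 69
00 → Z2 → G6 → V7 → Q8: 10+4+12+20 = 46
00 → Z2 → G6 → Q8 → V7: 10+4+23+20 = 57
00 → Z2 → Q8 → V7 → G6: 10+19+20+12 = 61
00 → Z2 → Q8 → G6 → V7: 10+19+23+12 = 64
00 → V7 → Z2 → G6 → Q8: 24+16+4+23 = 67
00 → V7 → Z2 → Q8 → G6: 24+16+19+23 = 82
00 → V7 → G6 → Z2 → Q8: 24+12+4+19 = 59
00 → V7 → G6 → Q8 → Z2: 24+12+23+19 = 78
00 → V7 → Q8 → Z2 → G6: 24+20+19+4 = 67
00 → V7 → Q8 → G6 → Z2: 24+20+23+4 = 71
00 → G6 → Z2 → V7 → Q8: 14+4+16+20 = 54
00 → G6 → Z2 → Q8 → V7: 14+4+19+20 = 57
… (10 more)
00 → Q8 → Z2 → G6 → V7: 9+19+4+12 = 44  ← best
The minimum is 44.
One shortest path: 00 → Q8 → Z2 → G6 → V7.

Shortest open route: 44 min.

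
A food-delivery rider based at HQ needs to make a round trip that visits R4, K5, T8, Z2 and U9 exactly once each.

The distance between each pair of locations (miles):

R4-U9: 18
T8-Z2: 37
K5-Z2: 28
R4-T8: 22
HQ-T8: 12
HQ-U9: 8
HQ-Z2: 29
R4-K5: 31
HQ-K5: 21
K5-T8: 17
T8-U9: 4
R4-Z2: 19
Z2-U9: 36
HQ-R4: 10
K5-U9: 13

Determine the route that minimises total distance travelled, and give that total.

Minimum total distance: 86 miles.

There are 60 distinct closed tours to check (reversals are equivalent).
HQ → R4 → K5 → T8 → Z2 → U9 → HQ: 10+31+17+37+36+8 = 139
HQ → R4 → K5 → T8 → U9 → Z2 → HQ: 10+31+17+4+36+29 = 127
HQ → R4 → K5 → Z2 → T8 → U9 → HQ: 10+31+28+37+4+8 = 118
HQ → R4 → K5 → Z2 → U9 → T8 → HQ: 10+31+28+36+4+12 = 121
HQ → R4 → K5 → U9 → T8 → Z2 → HQ: 10+31+13+4+37+29 = 124
HQ → R4 → K5 → U9 → Z2 → T8 → HQ: 10+31+13+36+37+12 = 139
HQ → R4 → T8 → K5 → Z2 → U9 → HQ: 10+22+17+28+36+8 = 121
HQ → R4 → T8 → K5 → U9 → Z2 → HQ: 10+22+17+13+36+29 = 127
HQ → R4 → T8 → Z2 → K5 → U9 → HQ: 10+22+37+28+13+8 = 118
HQ → R4 → T8 → Z2 → U9 → K5 → HQ: 10+22+37+36+13+21 = 139
HQ → R4 → T8 → U9 → K5 → Z2 → HQ: 10+22+4+13+28+29 = 106
HQ → R4 → T8 → U9 → Z2 → K5 → HQ: 10+22+4+36+28+21 = 121
HQ → R4 → Z2 → K5 → T8 → U9 → HQ: 10+19+28+17+4+8 = 86
HQ → R4 → Z2 → K5 → U9 → T8 → HQ: 10+19+28+13+4+12 = 86
… (46 more)
The minimum is 86.
One optimal route: HQ → R4 → Z2 → K5 → T8 → U9 → HQ (or its reverse).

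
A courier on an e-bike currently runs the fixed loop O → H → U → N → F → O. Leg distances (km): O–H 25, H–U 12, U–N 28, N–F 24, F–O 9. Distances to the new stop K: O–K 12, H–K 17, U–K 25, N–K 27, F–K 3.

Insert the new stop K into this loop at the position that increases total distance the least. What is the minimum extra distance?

Adding 4 km by placing K on the O–H leg.

Insertion cost between consecutive stops i–j is d(i,K) + d(K,j) − d(i,j):
  between O and H: 12 + 17 − 25 = 4
  between H and U: 17 + 25 − 12 = 30
  between U and N: 25 + 27 − 28 = 24
  between N and F: 27 + 3 − 24 = 6
  between F and O: 3 + 12 − 9 = 6
Cheapest insertion is between O and H, adding 4.
New total = 98 + 4 = 102.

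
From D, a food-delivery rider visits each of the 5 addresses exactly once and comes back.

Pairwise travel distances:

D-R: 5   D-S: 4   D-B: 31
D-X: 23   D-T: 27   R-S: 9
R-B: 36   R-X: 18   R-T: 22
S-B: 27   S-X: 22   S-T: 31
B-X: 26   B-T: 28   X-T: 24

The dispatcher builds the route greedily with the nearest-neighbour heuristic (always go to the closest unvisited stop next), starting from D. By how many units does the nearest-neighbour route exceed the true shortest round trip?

Excess over optimum: 8.

D: S=4, R=5, X=23, T=27, B=31 ⇒ S
S: R=9, X=22, B=27, T=31 ⇒ R
R: X=18, T=22, B=36 ⇒ X
X: T=24, B=26 ⇒ T
T: B=28 ⇒ B
NN route D → S → R → X → T → B → D costs 114.
Optimal: D → R → X → T → B → S → D costs 106 (by enumerating all 60 distinct tours).
Excess = 114 − 106 = 8.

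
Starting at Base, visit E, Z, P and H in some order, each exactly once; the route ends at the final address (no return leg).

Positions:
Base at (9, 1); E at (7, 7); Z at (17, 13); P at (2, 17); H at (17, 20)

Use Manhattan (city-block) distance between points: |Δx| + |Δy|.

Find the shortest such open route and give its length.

Shortest open route: 48.

There are 4! = 24 possible orderings.
Base→E→Z→P→H: 8+16+19+18 = 61
Base→E→Z→H→P: 8+16+7+18 = 49
Base→E→P→Z→H: 8+15+19+7 = 49
Base→E→P→H→Z: 8+15+18+7 = 48
Base→E→H→Z→P: 8+23+7+19 = 57
Base→E→H→P→Z: 8+23+18+19 = 68
Base→Z→E→P→H: 20+16+15+18 = 69
Base→Z→E→H→P: 20+16+23+18 = 77
Base→Z→P→E→H: 20+19+15+23 = 77
Base→Z→P→H→E: 20+19+18+23 = 80
Base→Z→H→E→P: 20+7+23+15 = 65
Base→Z→H→P→E: 20+7+18+15 = 60
Base→P→E→Z→H: 23+15+16+7 = 61
Base→P→E→H→Z: 23+15+23+7 = 68
… (10 more)
The minimum is 48.
One shortest path: Base → E → P → H → Z.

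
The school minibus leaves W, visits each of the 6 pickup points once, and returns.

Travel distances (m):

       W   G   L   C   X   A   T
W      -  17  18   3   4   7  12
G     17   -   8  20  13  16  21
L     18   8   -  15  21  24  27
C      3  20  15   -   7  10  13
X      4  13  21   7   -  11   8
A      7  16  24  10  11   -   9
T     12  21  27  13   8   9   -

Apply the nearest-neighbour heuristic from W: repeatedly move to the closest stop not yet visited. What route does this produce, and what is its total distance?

From W: distances to unvisited — C=3, X=4, A=7, T=12, G=17, L=18. Nearest is C (3).
From C: distances to unvisited — X=7, A=10, T=13, L=15, G=20. Nearest is X (7).
From X: distances to unvisited — T=8, A=11, G=13, L=21. Nearest is T (8).
From T: distances to unvisited — A=9, G=21, L=27. Nearest is A (9).
From A: distances to unvisited — G=16, L=24. Nearest is G (16).
From G: distances to unvisited — L=8. Nearest is L (8).
Return L→W: 18.
Total = 3 + 7 + 8 + 9 + 16 + 8 + 18 = 69.

69 m along W → C → X → T → A → G → L → W.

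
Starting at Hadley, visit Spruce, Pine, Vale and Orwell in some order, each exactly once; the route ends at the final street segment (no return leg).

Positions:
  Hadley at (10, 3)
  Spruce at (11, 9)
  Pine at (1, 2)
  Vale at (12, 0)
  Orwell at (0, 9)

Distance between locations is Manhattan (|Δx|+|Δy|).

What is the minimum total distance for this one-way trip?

There are 4! = 24 possible orderings.
Hadley → Spruce → Pine → Vale → Orwell: 7+17+13+21 = 58
Hadley → Spruce → Pine → Orwell → Vale: 7+17+8+21 = 53
Hadley → Spruce → Vale → Pine → Orwell: 7+10+13+8 = 38
Hadley → Spruce → Vale → Orwell → Pine: 7+10+21+8 = 46
Hadley → Spruce → Orwell → Pine → Vale: 7+11+8+13 = 39
Hadley → Spruce → Orwell → Vale → Pine: 7+11+21+13 = 52
Hadley → Pine → Spruce → Vale → Orwell: 10+17+10+21 = 58
Hadley → Pine → Spruce → Orwell → Vale: 10+17+11+21 = 59
Hadley → Pine → Vale → Spruce → Orwell: 10+13+10+11 = 44
Hadley → Pine → Vale → Orwell → Spruce: 10+13+21+11 = 55
Hadley → Pine → Orwell → Spruce → Vale: 10+8+11+10 = 39
Hadley → Pine → Orwell → Vale → Spruce: 10+8+21+10 = 49
Hadley → Vale → Spruce → Pine → Orwell: 5+10+17+8 = 40
Hadley → Vale → Spruce → Orwell → Pine: 5+10+11+8 = 34
… (10 more)
The minimum is 34.
One shortest path: Hadley → Vale → Spruce → Orwell → Pine.

Shortest open route: 34.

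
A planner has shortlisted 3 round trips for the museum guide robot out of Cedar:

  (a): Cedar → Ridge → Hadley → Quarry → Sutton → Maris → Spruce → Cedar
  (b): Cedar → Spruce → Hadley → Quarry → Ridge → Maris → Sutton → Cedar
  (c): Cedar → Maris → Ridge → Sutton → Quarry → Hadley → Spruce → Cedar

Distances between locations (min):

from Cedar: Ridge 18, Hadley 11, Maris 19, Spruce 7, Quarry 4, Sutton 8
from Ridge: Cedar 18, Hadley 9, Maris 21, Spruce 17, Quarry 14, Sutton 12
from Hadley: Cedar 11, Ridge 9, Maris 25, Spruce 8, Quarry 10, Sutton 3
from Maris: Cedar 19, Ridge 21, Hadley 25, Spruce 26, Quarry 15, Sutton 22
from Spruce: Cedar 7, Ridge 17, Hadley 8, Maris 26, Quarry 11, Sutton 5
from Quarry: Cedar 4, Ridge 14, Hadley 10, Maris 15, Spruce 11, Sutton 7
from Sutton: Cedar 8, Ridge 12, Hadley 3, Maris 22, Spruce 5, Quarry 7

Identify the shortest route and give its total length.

Shortest is (c), total 84 min.

(a): 18 + 9 + 10 + 7 + 22 + 26 + 7 = 99
(b): 7 + 8 + 10 + 14 + 21 + 22 + 8 = 90
(c): 19 + 21 + 12 + 7 + 10 + 8 + 7 = 84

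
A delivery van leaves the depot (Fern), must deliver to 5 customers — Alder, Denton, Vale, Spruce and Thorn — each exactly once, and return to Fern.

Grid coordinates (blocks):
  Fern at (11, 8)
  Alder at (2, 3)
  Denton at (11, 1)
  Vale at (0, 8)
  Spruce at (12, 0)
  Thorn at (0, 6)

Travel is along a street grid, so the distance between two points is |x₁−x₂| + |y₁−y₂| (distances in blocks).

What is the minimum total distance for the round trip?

Shortest round trip = 40 blocks.

There are 60 distinct closed tours to check (reversals are equivalent).
Fern - Alder - Denton - Vale - Spruce - Thorn - Fern: 14+11+18+20+18+13 = 94
Fern - Alder - Denton - Vale - Thorn - Spruce - Fern: 14+11+18+2+18+9 = 72
Fern - Alder - Denton - Spruce - Vale - Thorn - Fern: 14+11+2+20+2+13 = 62
Fern - Alder - Denton - Spruce - Thorn - Vale - Fern: 14+11+2+18+2+11 = 58
Fern - Alder - Denton - Thorn - Vale - Spruce - Fern: 14+11+16+2+20+9 = 72
Fern - Alder - Denton - Thorn - Spruce - Vale - Fern: 14+11+16+18+20+11 = 90
Fern - Alder - Vale - Denton - Spruce - Thorn - Fern: 14+7+18+2+18+13 = 72
Fern - Alder - Vale - Denton - Thorn - Spruce - Fern: 14+7+18+16+18+9 = 82
Fern - Alder - Vale - Spruce - Denton - Thorn - Fern: 14+7+20+2+16+13 = 72
Fern - Alder - Vale - Spruce - Thorn - Denton - Fern: 14+7+20+18+16+7 = 82
Fern - Alder - Vale - Thorn - Denton - Spruce - Fern: 14+7+2+16+2+9 = 50
Fern - Alder - Vale - Thorn - Spruce - Denton - Fern: 14+7+2+18+2+7 = 50
Fern - Alder - Spruce - Denton - Vale - Thorn - Fern: 14+13+2+18+2+13 = 62
Fern - Alder - Spruce - Denton - Thorn - Vale - Fern: 14+13+2+16+2+11 = 58
… (46 more)
Fern - Denton - Spruce - Alder - Thorn - Vale - Fern: 7+2+13+5+2+11 = 40  ← best
The minimum is 40.
One optimal route: Fern → Denton → Spruce → Alder → Thorn → Vale → Fern (or its reverse).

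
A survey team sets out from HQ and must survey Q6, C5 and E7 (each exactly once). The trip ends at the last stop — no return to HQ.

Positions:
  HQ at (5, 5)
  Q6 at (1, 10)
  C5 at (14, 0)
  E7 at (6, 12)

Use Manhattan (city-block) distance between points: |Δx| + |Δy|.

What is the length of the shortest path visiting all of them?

There are 3! = 6 possible orderings.
HQ → Q6 → C5 → E7: 9+23+20 = 52
HQ → Q6 → E7 → C5: 9+7+20 = 36
HQ → C5 → Q6 → E7: 14+23+7 = 44
HQ → C5 → E7 → Q6: 14+20+7 = 41
HQ → E7 → Q6 → C5: 8+7+23 = 38
HQ → E7 → C5 → Q6: 8+20+23 = 51
The minimum is 36.
One shortest path: HQ → Q6 → E7 → C5.

Minimum one-way distance = 36.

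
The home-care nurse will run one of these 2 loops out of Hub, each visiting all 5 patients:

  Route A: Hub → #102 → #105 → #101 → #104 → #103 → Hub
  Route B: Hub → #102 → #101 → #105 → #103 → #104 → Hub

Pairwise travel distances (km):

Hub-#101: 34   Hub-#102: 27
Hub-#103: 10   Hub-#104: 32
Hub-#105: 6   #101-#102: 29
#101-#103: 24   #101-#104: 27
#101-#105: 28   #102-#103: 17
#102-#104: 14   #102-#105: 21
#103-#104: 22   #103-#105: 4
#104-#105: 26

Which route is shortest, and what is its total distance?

Shortest is Route A, total 135 km.

Route A: 27 + 21 + 28 + 27 + 22 + 10 = 135
Route B: 27 + 29 + 28 + 4 + 22 + 32 = 142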